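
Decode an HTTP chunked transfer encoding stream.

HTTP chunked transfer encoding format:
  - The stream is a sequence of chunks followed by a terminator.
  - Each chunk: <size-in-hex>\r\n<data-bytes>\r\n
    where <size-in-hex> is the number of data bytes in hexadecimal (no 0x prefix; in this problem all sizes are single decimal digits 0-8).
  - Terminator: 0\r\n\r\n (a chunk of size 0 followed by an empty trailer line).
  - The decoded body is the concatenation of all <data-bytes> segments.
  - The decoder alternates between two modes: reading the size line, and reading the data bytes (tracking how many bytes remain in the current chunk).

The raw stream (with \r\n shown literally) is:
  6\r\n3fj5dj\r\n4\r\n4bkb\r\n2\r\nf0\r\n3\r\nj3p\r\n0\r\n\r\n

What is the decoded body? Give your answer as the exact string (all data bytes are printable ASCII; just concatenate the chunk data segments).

Chunk 1: stream[0..1]='6' size=0x6=6, data at stream[3..9]='3fj5dj' -> body[0..6], body so far='3fj5dj'
Chunk 2: stream[11..12]='4' size=0x4=4, data at stream[14..18]='4bkb' -> body[6..10], body so far='3fj5dj4bkb'
Chunk 3: stream[20..21]='2' size=0x2=2, data at stream[23..25]='f0' -> body[10..12], body so far='3fj5dj4bkbf0'
Chunk 4: stream[27..28]='3' size=0x3=3, data at stream[30..33]='j3p' -> body[12..15], body so far='3fj5dj4bkbf0j3p'
Chunk 5: stream[35..36]='0' size=0 (terminator). Final body='3fj5dj4bkbf0j3p' (15 bytes)

Answer: 3fj5dj4bkbf0j3p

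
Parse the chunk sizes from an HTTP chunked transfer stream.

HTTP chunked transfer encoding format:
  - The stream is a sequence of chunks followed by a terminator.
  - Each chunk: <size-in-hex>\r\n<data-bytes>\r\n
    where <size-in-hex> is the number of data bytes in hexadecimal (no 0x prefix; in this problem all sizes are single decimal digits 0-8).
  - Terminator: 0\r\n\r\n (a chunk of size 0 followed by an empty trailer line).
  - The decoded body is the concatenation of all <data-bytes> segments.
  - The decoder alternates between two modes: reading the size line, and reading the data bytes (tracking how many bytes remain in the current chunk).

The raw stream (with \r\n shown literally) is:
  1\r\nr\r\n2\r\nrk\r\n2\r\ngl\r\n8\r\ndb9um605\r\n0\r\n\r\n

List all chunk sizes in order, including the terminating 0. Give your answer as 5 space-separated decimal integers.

Answer: 1 2 2 8 0

Derivation:
Chunk 1: stream[0..1]='1' size=0x1=1, data at stream[3..4]='r' -> body[0..1], body so far='r'
Chunk 2: stream[6..7]='2' size=0x2=2, data at stream[9..11]='rk' -> body[1..3], body so far='rrk'
Chunk 3: stream[13..14]='2' size=0x2=2, data at stream[16..18]='gl' -> body[3..5], body so far='rrkgl'
Chunk 4: stream[20..21]='8' size=0x8=8, data at stream[23..31]='db9um605' -> body[5..13], body so far='rrkgldb9um605'
Chunk 5: stream[33..34]='0' size=0 (terminator). Final body='rrkgldb9um605' (13 bytes)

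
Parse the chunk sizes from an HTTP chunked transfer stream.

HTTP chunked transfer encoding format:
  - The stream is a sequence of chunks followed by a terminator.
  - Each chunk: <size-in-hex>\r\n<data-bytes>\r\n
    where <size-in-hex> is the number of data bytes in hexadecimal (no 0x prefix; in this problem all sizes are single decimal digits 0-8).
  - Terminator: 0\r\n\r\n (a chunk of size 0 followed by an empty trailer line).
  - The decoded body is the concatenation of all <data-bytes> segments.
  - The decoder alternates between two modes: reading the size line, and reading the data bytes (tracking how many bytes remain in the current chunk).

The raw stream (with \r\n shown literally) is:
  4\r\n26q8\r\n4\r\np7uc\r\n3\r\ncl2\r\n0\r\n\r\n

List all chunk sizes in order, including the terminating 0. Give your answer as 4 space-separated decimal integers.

Answer: 4 4 3 0

Derivation:
Chunk 1: stream[0..1]='4' size=0x4=4, data at stream[3..7]='26q8' -> body[0..4], body so far='26q8'
Chunk 2: stream[9..10]='4' size=0x4=4, data at stream[12..16]='p7uc' -> body[4..8], body so far='26q8p7uc'
Chunk 3: stream[18..19]='3' size=0x3=3, data at stream[21..24]='cl2' -> body[8..11], body so far='26q8p7uccl2'
Chunk 4: stream[26..27]='0' size=0 (terminator). Final body='26q8p7uccl2' (11 bytes)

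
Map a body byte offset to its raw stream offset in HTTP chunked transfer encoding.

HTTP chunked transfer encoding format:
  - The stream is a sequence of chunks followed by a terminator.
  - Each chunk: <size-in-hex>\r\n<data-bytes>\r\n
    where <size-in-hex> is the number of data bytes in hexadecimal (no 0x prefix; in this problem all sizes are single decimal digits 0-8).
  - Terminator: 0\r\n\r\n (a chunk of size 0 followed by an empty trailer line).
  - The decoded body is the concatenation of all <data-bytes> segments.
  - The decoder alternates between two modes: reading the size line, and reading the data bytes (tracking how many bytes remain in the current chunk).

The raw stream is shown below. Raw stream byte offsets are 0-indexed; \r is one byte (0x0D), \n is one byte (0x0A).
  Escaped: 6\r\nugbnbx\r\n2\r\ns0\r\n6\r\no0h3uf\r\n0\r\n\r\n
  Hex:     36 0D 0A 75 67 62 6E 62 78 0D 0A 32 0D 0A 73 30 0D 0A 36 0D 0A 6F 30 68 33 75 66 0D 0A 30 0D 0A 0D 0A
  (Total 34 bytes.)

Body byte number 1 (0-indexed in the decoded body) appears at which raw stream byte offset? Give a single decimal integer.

Chunk 1: stream[0..1]='6' size=0x6=6, data at stream[3..9]='ugbnbx' -> body[0..6], body so far='ugbnbx'
Chunk 2: stream[11..12]='2' size=0x2=2, data at stream[14..16]='s0' -> body[6..8], body so far='ugbnbxs0'
Chunk 3: stream[18..19]='6' size=0x6=6, data at stream[21..27]='o0h3uf' -> body[8..14], body so far='ugbnbxs0o0h3uf'
Chunk 4: stream[29..30]='0' size=0 (terminator). Final body='ugbnbxs0o0h3uf' (14 bytes)
Body byte 1 at stream offset 4

Answer: 4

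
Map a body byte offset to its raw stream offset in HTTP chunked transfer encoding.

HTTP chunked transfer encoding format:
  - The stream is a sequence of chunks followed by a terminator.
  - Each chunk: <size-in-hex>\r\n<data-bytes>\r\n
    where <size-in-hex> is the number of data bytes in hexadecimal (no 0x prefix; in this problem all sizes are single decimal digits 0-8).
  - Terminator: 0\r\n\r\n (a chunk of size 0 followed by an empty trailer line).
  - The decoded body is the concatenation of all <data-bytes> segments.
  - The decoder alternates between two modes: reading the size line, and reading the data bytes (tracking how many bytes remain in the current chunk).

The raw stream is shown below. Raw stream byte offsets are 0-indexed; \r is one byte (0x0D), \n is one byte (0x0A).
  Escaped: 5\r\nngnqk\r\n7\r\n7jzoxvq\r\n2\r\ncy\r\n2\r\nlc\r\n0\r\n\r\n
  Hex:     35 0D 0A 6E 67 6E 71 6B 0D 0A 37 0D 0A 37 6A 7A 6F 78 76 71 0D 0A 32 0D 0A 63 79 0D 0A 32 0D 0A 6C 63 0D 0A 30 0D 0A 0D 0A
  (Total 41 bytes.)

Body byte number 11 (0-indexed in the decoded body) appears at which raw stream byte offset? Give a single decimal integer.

Answer: 19

Derivation:
Chunk 1: stream[0..1]='5' size=0x5=5, data at stream[3..8]='ngnqk' -> body[0..5], body so far='ngnqk'
Chunk 2: stream[10..11]='7' size=0x7=7, data at stream[13..20]='7jzoxvq' -> body[5..12], body so far='ngnqk7jzoxvq'
Chunk 3: stream[22..23]='2' size=0x2=2, data at stream[25..27]='cy' -> body[12..14], body so far='ngnqk7jzoxvqcy'
Chunk 4: stream[29..30]='2' size=0x2=2, data at stream[32..34]='lc' -> body[14..16], body so far='ngnqk7jzoxvqcylc'
Chunk 5: stream[36..37]='0' size=0 (terminator). Final body='ngnqk7jzoxvqcylc' (16 bytes)
Body byte 11 at stream offset 19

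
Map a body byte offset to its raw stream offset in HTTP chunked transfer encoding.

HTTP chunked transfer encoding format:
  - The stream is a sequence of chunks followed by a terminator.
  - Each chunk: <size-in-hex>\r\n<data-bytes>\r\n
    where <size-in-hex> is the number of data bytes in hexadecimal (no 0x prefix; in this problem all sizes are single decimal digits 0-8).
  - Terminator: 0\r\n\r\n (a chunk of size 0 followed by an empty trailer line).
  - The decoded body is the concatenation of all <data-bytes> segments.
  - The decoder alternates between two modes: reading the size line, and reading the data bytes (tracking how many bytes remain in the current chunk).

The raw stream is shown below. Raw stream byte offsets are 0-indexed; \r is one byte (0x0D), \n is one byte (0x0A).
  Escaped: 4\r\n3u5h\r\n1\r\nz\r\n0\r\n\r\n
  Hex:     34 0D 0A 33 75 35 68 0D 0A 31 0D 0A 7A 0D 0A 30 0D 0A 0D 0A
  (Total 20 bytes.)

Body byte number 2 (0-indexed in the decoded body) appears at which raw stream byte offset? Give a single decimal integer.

Answer: 5

Derivation:
Chunk 1: stream[0..1]='4' size=0x4=4, data at stream[3..7]='3u5h' -> body[0..4], body so far='3u5h'
Chunk 2: stream[9..10]='1' size=0x1=1, data at stream[12..13]='z' -> body[4..5], body so far='3u5hz'
Chunk 3: stream[15..16]='0' size=0 (terminator). Final body='3u5hz' (5 bytes)
Body byte 2 at stream offset 5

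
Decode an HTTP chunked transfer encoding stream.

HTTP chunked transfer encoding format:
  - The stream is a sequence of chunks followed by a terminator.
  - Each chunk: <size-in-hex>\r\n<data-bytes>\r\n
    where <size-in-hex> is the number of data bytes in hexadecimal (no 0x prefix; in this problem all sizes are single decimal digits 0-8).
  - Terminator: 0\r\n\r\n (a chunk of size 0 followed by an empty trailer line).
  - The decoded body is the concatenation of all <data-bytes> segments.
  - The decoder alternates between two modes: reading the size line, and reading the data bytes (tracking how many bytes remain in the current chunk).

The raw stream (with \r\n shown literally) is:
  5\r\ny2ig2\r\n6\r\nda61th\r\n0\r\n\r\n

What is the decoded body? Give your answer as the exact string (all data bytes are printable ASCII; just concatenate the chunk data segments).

Chunk 1: stream[0..1]='5' size=0x5=5, data at stream[3..8]='y2ig2' -> body[0..5], body so far='y2ig2'
Chunk 2: stream[10..11]='6' size=0x6=6, data at stream[13..19]='da61th' -> body[5..11], body so far='y2ig2da61th'
Chunk 3: stream[21..22]='0' size=0 (terminator). Final body='y2ig2da61th' (11 bytes)

Answer: y2ig2da61th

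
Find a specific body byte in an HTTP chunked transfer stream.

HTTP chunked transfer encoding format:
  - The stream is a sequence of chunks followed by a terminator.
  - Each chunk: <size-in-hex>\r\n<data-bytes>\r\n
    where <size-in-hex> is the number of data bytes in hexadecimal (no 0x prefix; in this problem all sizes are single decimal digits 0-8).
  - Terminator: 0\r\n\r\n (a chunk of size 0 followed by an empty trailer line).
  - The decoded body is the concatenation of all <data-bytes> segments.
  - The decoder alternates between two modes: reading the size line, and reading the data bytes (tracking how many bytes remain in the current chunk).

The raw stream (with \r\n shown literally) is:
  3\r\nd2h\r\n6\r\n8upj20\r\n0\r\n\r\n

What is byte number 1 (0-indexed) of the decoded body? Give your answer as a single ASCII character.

Answer: 2

Derivation:
Chunk 1: stream[0..1]='3' size=0x3=3, data at stream[3..6]='d2h' -> body[0..3], body so far='d2h'
Chunk 2: stream[8..9]='6' size=0x6=6, data at stream[11..17]='8upj20' -> body[3..9], body so far='d2h8upj20'
Chunk 3: stream[19..20]='0' size=0 (terminator). Final body='d2h8upj20' (9 bytes)
Body byte 1 = '2'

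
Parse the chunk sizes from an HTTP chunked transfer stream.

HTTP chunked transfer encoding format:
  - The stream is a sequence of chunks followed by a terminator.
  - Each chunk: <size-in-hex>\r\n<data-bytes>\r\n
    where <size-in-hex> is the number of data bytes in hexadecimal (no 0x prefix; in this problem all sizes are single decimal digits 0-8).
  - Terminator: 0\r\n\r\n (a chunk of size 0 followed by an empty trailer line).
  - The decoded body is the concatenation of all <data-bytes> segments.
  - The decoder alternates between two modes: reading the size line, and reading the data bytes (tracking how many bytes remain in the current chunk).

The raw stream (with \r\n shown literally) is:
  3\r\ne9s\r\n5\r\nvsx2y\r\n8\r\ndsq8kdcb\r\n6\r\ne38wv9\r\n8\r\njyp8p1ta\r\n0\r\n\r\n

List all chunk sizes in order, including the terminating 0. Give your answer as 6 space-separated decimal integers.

Answer: 3 5 8 6 8 0

Derivation:
Chunk 1: stream[0..1]='3' size=0x3=3, data at stream[3..6]='e9s' -> body[0..3], body so far='e9s'
Chunk 2: stream[8..9]='5' size=0x5=5, data at stream[11..16]='vsx2y' -> body[3..8], body so far='e9svsx2y'
Chunk 3: stream[18..19]='8' size=0x8=8, data at stream[21..29]='dsq8kdcb' -> body[8..16], body so far='e9svsx2ydsq8kdcb'
Chunk 4: stream[31..32]='6' size=0x6=6, data at stream[34..40]='e38wv9' -> body[16..22], body so far='e9svsx2ydsq8kdcbe38wv9'
Chunk 5: stream[42..43]='8' size=0x8=8, data at stream[45..53]='jyp8p1ta' -> body[22..30], body so far='e9svsx2ydsq8kdcbe38wv9jyp8p1ta'
Chunk 6: stream[55..56]='0' size=0 (terminator). Final body='e9svsx2ydsq8kdcbe38wv9jyp8p1ta' (30 bytes)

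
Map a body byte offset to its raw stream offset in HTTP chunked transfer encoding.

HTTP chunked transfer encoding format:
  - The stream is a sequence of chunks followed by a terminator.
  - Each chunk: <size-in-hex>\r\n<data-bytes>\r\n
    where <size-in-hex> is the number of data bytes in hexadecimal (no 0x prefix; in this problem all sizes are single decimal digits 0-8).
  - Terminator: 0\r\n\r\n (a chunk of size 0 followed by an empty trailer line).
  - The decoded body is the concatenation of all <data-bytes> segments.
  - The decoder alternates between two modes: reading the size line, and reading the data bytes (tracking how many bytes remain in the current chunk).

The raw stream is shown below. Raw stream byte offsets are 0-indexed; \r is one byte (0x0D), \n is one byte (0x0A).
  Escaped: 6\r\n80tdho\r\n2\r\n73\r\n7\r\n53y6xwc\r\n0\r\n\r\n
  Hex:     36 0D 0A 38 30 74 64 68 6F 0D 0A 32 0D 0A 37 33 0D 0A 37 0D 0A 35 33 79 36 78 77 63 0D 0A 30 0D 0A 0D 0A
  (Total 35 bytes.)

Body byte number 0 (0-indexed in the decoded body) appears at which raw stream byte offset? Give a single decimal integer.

Chunk 1: stream[0..1]='6' size=0x6=6, data at stream[3..9]='80tdho' -> body[0..6], body so far='80tdho'
Chunk 2: stream[11..12]='2' size=0x2=2, data at stream[14..16]='73' -> body[6..8], body so far='80tdho73'
Chunk 3: stream[18..19]='7' size=0x7=7, data at stream[21..28]='53y6xwc' -> body[8..15], body so far='80tdho7353y6xwc'
Chunk 4: stream[30..31]='0' size=0 (terminator). Final body='80tdho7353y6xwc' (15 bytes)
Body byte 0 at stream offset 3

Answer: 3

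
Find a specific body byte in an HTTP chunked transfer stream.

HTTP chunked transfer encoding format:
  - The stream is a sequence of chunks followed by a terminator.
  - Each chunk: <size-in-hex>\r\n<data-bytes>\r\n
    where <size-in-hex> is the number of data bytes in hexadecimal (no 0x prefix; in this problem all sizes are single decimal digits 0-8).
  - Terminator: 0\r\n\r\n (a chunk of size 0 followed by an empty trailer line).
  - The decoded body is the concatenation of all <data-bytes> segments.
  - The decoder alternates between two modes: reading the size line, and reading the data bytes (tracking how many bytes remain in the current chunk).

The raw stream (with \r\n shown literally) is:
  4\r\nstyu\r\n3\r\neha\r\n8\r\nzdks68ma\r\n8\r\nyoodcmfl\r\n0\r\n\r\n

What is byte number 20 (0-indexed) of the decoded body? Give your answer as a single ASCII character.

Answer: m

Derivation:
Chunk 1: stream[0..1]='4' size=0x4=4, data at stream[3..7]='styu' -> body[0..4], body so far='styu'
Chunk 2: stream[9..10]='3' size=0x3=3, data at stream[12..15]='eha' -> body[4..7], body so far='styueha'
Chunk 3: stream[17..18]='8' size=0x8=8, data at stream[20..28]='zdks68ma' -> body[7..15], body so far='styuehazdks68ma'
Chunk 4: stream[30..31]='8' size=0x8=8, data at stream[33..41]='yoodcmfl' -> body[15..23], body so far='styuehazdks68mayoodcmfl'
Chunk 5: stream[43..44]='0' size=0 (terminator). Final body='styuehazdks68mayoodcmfl' (23 bytes)
Body byte 20 = 'm'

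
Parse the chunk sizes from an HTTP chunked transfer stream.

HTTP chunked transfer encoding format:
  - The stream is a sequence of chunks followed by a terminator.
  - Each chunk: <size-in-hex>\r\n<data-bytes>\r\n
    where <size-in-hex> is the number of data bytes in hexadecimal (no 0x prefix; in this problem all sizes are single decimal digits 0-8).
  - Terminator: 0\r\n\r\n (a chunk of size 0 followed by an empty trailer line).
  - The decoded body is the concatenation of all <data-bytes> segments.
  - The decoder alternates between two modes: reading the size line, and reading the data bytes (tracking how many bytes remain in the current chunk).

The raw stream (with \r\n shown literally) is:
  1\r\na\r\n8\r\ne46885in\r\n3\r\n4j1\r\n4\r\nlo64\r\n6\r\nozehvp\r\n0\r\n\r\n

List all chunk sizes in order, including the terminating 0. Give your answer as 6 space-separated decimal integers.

Chunk 1: stream[0..1]='1' size=0x1=1, data at stream[3..4]='a' -> body[0..1], body so far='a'
Chunk 2: stream[6..7]='8' size=0x8=8, data at stream[9..17]='e46885in' -> body[1..9], body so far='ae46885in'
Chunk 3: stream[19..20]='3' size=0x3=3, data at stream[22..25]='4j1' -> body[9..12], body so far='ae46885in4j1'
Chunk 4: stream[27..28]='4' size=0x4=4, data at stream[30..34]='lo64' -> body[12..16], body so far='ae46885in4j1lo64'
Chunk 5: stream[36..37]='6' size=0x6=6, data at stream[39..45]='ozehvp' -> body[16..22], body so far='ae46885in4j1lo64ozehvp'
Chunk 6: stream[47..48]='0' size=0 (terminator). Final body='ae46885in4j1lo64ozehvp' (22 bytes)

Answer: 1 8 3 4 6 0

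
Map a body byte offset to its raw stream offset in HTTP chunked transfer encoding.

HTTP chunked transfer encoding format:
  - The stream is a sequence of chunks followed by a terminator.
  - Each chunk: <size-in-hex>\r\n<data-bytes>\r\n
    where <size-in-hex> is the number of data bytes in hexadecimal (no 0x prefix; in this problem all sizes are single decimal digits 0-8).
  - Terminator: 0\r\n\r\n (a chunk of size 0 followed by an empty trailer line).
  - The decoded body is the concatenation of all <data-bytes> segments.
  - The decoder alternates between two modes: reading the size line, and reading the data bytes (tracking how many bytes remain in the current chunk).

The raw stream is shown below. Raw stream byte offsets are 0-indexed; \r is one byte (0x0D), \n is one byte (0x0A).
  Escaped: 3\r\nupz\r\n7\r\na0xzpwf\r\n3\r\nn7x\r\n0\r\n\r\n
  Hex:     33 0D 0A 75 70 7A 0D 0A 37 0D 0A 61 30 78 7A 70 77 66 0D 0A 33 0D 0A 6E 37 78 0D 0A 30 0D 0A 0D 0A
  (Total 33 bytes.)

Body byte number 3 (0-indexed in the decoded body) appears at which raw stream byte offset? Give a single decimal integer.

Chunk 1: stream[0..1]='3' size=0x3=3, data at stream[3..6]='upz' -> body[0..3], body so far='upz'
Chunk 2: stream[8..9]='7' size=0x7=7, data at stream[11..18]='a0xzpwf' -> body[3..10], body so far='upza0xzpwf'
Chunk 3: stream[20..21]='3' size=0x3=3, data at stream[23..26]='n7x' -> body[10..13], body so far='upza0xzpwfn7x'
Chunk 4: stream[28..29]='0' size=0 (terminator). Final body='upza0xzpwfn7x' (13 bytes)
Body byte 3 at stream offset 11

Answer: 11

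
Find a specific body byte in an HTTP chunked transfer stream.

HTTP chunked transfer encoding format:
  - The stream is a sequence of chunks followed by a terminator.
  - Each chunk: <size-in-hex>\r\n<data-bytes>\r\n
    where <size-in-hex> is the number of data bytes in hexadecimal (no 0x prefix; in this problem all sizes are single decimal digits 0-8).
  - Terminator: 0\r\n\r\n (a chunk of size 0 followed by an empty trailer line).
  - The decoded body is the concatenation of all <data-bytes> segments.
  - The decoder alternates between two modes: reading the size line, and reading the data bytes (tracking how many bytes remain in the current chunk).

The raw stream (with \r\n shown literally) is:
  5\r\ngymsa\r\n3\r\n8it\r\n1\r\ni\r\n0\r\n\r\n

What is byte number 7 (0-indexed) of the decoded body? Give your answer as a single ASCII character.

Answer: t

Derivation:
Chunk 1: stream[0..1]='5' size=0x5=5, data at stream[3..8]='gymsa' -> body[0..5], body so far='gymsa'
Chunk 2: stream[10..11]='3' size=0x3=3, data at stream[13..16]='8it' -> body[5..8], body so far='gymsa8it'
Chunk 3: stream[18..19]='1' size=0x1=1, data at stream[21..22]='i' -> body[8..9], body so far='gymsa8iti'
Chunk 4: stream[24..25]='0' size=0 (terminator). Final body='gymsa8iti' (9 bytes)
Body byte 7 = 't'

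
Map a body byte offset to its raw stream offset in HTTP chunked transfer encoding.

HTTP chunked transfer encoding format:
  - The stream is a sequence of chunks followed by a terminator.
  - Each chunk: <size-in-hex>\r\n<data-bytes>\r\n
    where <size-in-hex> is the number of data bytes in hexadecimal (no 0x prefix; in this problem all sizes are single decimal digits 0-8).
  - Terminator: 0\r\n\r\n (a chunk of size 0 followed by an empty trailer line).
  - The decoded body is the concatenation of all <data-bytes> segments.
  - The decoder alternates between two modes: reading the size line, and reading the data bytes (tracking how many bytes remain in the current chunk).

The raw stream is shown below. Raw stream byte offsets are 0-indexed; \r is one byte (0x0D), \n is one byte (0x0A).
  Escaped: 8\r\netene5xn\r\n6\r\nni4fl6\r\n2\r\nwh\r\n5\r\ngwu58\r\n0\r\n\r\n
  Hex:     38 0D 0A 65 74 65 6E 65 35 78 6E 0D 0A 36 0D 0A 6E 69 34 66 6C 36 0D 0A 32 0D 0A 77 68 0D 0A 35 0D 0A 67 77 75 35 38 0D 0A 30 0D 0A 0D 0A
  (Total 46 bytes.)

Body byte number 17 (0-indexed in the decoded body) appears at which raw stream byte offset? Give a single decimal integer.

Answer: 35

Derivation:
Chunk 1: stream[0..1]='8' size=0x8=8, data at stream[3..11]='etene5xn' -> body[0..8], body so far='etene5xn'
Chunk 2: stream[13..14]='6' size=0x6=6, data at stream[16..22]='ni4fl6' -> body[8..14], body so far='etene5xnni4fl6'
Chunk 3: stream[24..25]='2' size=0x2=2, data at stream[27..29]='wh' -> body[14..16], body so far='etene5xnni4fl6wh'
Chunk 4: stream[31..32]='5' size=0x5=5, data at stream[34..39]='gwu58' -> body[16..21], body so far='etene5xnni4fl6whgwu58'
Chunk 5: stream[41..42]='0' size=0 (terminator). Final body='etene5xnni4fl6whgwu58' (21 bytes)
Body byte 17 at stream offset 35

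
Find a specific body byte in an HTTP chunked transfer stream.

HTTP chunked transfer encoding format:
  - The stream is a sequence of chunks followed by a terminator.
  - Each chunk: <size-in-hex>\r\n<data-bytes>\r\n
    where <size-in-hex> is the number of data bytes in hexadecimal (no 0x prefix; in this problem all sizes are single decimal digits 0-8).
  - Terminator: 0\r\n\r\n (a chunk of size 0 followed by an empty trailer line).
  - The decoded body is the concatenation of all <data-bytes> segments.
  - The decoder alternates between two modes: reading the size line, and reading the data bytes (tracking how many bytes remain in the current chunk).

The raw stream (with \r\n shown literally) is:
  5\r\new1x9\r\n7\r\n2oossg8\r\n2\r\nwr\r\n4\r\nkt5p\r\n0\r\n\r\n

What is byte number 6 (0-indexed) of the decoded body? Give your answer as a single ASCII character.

Answer: o

Derivation:
Chunk 1: stream[0..1]='5' size=0x5=5, data at stream[3..8]='ew1x9' -> body[0..5], body so far='ew1x9'
Chunk 2: stream[10..11]='7' size=0x7=7, data at stream[13..20]='2oossg8' -> body[5..12], body so far='ew1x92oossg8'
Chunk 3: stream[22..23]='2' size=0x2=2, data at stream[25..27]='wr' -> body[12..14], body so far='ew1x92oossg8wr'
Chunk 4: stream[29..30]='4' size=0x4=4, data at stream[32..36]='kt5p' -> body[14..18], body so far='ew1x92oossg8wrkt5p'
Chunk 5: stream[38..39]='0' size=0 (terminator). Final body='ew1x92oossg8wrkt5p' (18 bytes)
Body byte 6 = 'o'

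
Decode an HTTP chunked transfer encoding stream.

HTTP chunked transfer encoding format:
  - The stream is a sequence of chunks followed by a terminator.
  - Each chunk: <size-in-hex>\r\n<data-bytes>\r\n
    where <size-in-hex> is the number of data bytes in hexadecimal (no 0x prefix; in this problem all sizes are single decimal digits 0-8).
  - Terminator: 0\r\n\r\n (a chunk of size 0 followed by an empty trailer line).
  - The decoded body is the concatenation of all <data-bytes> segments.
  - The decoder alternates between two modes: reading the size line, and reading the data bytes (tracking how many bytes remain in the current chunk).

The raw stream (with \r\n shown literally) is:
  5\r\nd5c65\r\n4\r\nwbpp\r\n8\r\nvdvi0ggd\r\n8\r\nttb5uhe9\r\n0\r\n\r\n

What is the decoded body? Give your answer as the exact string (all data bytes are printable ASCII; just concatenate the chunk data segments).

Chunk 1: stream[0..1]='5' size=0x5=5, data at stream[3..8]='d5c65' -> body[0..5], body so far='d5c65'
Chunk 2: stream[10..11]='4' size=0x4=4, data at stream[13..17]='wbpp' -> body[5..9], body so far='d5c65wbpp'
Chunk 3: stream[19..20]='8' size=0x8=8, data at stream[22..30]='vdvi0ggd' -> body[9..17], body so far='d5c65wbppvdvi0ggd'
Chunk 4: stream[32..33]='8' size=0x8=8, data at stream[35..43]='ttb5uhe9' -> body[17..25], body so far='d5c65wbppvdvi0ggdttb5uhe9'
Chunk 5: stream[45..46]='0' size=0 (terminator). Final body='d5c65wbppvdvi0ggdttb5uhe9' (25 bytes)

Answer: d5c65wbppvdvi0ggdttb5uhe9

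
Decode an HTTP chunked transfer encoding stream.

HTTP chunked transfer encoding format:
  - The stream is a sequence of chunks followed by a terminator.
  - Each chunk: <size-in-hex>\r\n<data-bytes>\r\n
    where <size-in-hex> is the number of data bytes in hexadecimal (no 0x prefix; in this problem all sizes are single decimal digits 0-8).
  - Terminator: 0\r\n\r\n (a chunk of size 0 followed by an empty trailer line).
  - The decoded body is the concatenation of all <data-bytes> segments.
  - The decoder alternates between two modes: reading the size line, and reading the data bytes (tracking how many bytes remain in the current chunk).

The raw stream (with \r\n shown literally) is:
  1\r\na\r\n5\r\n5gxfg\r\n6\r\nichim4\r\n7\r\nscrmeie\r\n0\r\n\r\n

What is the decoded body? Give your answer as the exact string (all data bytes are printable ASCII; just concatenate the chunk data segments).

Chunk 1: stream[0..1]='1' size=0x1=1, data at stream[3..4]='a' -> body[0..1], body so far='a'
Chunk 2: stream[6..7]='5' size=0x5=5, data at stream[9..14]='5gxfg' -> body[1..6], body so far='a5gxfg'
Chunk 3: stream[16..17]='6' size=0x6=6, data at stream[19..25]='ichim4' -> body[6..12], body so far='a5gxfgichim4'
Chunk 4: stream[27..28]='7' size=0x7=7, data at stream[30..37]='scrmeie' -> body[12..19], body so far='a5gxfgichim4scrmeie'
Chunk 5: stream[39..40]='0' size=0 (terminator). Final body='a5gxfgichim4scrmeie' (19 bytes)

Answer: a5gxfgichim4scrmeie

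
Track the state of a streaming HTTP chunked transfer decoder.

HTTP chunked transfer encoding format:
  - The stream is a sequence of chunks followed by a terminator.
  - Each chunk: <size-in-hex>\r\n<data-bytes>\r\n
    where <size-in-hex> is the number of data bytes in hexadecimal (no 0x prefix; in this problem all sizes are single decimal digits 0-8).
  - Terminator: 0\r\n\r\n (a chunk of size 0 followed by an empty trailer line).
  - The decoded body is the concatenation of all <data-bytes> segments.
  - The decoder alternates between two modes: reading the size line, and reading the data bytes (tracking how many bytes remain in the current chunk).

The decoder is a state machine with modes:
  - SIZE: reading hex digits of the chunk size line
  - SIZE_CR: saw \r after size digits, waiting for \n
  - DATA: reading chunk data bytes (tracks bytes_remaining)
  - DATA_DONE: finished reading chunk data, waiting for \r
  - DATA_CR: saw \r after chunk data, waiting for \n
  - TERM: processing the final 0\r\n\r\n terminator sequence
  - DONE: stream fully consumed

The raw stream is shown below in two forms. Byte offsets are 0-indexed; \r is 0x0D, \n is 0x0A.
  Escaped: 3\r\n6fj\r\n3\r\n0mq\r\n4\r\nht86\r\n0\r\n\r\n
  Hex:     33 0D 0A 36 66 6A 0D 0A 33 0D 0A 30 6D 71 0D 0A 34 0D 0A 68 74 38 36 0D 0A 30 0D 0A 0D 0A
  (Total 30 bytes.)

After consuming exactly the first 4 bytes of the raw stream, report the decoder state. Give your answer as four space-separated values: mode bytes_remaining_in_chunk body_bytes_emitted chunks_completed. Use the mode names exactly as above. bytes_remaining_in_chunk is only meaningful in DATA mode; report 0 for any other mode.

Byte 0 = '3': mode=SIZE remaining=0 emitted=0 chunks_done=0
Byte 1 = 0x0D: mode=SIZE_CR remaining=0 emitted=0 chunks_done=0
Byte 2 = 0x0A: mode=DATA remaining=3 emitted=0 chunks_done=0
Byte 3 = '6': mode=DATA remaining=2 emitted=1 chunks_done=0

Answer: DATA 2 1 0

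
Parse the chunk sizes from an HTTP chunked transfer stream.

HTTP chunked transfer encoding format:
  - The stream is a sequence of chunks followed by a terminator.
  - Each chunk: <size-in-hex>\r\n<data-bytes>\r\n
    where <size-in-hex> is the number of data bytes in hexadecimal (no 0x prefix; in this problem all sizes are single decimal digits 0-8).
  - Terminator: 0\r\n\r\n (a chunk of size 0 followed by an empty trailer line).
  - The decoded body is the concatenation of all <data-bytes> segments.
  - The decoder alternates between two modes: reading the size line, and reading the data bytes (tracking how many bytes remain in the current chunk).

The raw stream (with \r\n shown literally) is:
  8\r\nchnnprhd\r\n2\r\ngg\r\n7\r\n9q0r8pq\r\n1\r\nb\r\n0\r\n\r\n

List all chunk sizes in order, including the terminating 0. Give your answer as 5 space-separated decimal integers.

Chunk 1: stream[0..1]='8' size=0x8=8, data at stream[3..11]='chnnprhd' -> body[0..8], body so far='chnnprhd'
Chunk 2: stream[13..14]='2' size=0x2=2, data at stream[16..18]='gg' -> body[8..10], body so far='chnnprhdgg'
Chunk 3: stream[20..21]='7' size=0x7=7, data at stream[23..30]='9q0r8pq' -> body[10..17], body so far='chnnprhdgg9q0r8pq'
Chunk 4: stream[32..33]='1' size=0x1=1, data at stream[35..36]='b' -> body[17..18], body so far='chnnprhdgg9q0r8pqb'
Chunk 5: stream[38..39]='0' size=0 (terminator). Final body='chnnprhdgg9q0r8pqb' (18 bytes)

Answer: 8 2 7 1 0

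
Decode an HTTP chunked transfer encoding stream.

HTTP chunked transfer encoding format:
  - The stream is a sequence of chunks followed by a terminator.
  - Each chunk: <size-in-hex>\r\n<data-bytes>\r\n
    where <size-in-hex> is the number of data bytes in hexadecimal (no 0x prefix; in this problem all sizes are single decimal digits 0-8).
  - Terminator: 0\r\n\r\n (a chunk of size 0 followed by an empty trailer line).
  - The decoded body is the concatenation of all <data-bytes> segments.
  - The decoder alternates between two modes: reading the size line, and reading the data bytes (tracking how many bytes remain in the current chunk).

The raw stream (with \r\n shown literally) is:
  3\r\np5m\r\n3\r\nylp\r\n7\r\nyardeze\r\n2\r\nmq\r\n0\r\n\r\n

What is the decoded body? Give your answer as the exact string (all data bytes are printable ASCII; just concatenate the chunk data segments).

Chunk 1: stream[0..1]='3' size=0x3=3, data at stream[3..6]='p5m' -> body[0..3], body so far='p5m'
Chunk 2: stream[8..9]='3' size=0x3=3, data at stream[11..14]='ylp' -> body[3..6], body so far='p5mylp'
Chunk 3: stream[16..17]='7' size=0x7=7, data at stream[19..26]='yardeze' -> body[6..13], body so far='p5mylpyardeze'
Chunk 4: stream[28..29]='2' size=0x2=2, data at stream[31..33]='mq' -> body[13..15], body so far='p5mylpyardezemq'
Chunk 5: stream[35..36]='0' size=0 (terminator). Final body='p5mylpyardezemq' (15 bytes)

Answer: p5mylpyardezemq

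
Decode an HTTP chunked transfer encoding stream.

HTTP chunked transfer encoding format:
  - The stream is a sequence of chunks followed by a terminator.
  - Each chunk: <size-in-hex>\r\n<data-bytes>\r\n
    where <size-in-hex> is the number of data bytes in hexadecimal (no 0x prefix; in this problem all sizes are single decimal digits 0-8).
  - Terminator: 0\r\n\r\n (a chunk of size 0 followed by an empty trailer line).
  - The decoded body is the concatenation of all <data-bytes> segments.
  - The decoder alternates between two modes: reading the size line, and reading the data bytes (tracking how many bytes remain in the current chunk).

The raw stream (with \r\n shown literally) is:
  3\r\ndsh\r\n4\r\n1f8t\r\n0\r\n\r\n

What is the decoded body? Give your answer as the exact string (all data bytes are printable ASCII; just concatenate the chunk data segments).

Chunk 1: stream[0..1]='3' size=0x3=3, data at stream[3..6]='dsh' -> body[0..3], body so far='dsh'
Chunk 2: stream[8..9]='4' size=0x4=4, data at stream[11..15]='1f8t' -> body[3..7], body so far='dsh1f8t'
Chunk 3: stream[17..18]='0' size=0 (terminator). Final body='dsh1f8t' (7 bytes)

Answer: dsh1f8t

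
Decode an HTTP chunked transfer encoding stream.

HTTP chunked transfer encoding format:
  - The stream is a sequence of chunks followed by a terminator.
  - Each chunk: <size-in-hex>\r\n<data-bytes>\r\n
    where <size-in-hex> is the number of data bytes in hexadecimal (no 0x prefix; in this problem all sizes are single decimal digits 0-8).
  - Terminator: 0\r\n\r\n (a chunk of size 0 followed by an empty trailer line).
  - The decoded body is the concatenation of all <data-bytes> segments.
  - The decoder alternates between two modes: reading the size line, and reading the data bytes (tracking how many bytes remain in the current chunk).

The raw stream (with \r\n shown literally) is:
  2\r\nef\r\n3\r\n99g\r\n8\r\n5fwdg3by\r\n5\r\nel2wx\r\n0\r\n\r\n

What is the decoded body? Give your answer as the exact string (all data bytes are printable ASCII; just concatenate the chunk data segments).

Chunk 1: stream[0..1]='2' size=0x2=2, data at stream[3..5]='ef' -> body[0..2], body so far='ef'
Chunk 2: stream[7..8]='3' size=0x3=3, data at stream[10..13]='99g' -> body[2..5], body so far='ef99g'
Chunk 3: stream[15..16]='8' size=0x8=8, data at stream[18..26]='5fwdg3by' -> body[5..13], body so far='ef99g5fwdg3by'
Chunk 4: stream[28..29]='5' size=0x5=5, data at stream[31..36]='el2wx' -> body[13..18], body so far='ef99g5fwdg3byel2wx'
Chunk 5: stream[38..39]='0' size=0 (terminator). Final body='ef99g5fwdg3byel2wx' (18 bytes)

Answer: ef99g5fwdg3byel2wx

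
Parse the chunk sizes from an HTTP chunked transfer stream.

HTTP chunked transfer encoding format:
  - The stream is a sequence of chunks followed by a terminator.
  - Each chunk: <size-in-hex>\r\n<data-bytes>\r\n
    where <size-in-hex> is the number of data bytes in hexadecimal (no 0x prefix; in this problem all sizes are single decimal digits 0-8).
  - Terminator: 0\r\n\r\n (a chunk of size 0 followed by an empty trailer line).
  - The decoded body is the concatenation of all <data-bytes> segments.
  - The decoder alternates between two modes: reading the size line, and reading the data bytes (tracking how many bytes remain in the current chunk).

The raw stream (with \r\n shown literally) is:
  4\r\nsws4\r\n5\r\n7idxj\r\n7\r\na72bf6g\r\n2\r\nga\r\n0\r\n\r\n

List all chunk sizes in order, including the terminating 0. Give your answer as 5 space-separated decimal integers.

Answer: 4 5 7 2 0

Derivation:
Chunk 1: stream[0..1]='4' size=0x4=4, data at stream[3..7]='sws4' -> body[0..4], body so far='sws4'
Chunk 2: stream[9..10]='5' size=0x5=5, data at stream[12..17]='7idxj' -> body[4..9], body so far='sws47idxj'
Chunk 3: stream[19..20]='7' size=0x7=7, data at stream[22..29]='a72bf6g' -> body[9..16], body so far='sws47idxja72bf6g'
Chunk 4: stream[31..32]='2' size=0x2=2, data at stream[34..36]='ga' -> body[16..18], body so far='sws47idxja72bf6gga'
Chunk 5: stream[38..39]='0' size=0 (terminator). Final body='sws47idxja72bf6gga' (18 bytes)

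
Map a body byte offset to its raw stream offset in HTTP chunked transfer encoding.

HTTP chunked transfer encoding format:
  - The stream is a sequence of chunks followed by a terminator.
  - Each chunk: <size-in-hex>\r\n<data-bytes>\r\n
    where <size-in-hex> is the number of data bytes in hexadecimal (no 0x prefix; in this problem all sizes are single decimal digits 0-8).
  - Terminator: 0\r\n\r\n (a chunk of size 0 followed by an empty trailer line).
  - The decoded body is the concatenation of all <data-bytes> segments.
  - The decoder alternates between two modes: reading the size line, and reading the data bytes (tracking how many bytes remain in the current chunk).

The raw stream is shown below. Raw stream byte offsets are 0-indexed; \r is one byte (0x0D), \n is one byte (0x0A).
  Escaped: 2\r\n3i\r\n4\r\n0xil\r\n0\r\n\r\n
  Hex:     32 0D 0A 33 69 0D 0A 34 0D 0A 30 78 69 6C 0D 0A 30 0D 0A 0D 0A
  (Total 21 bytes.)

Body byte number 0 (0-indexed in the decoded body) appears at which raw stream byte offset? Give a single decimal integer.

Answer: 3

Derivation:
Chunk 1: stream[0..1]='2' size=0x2=2, data at stream[3..5]='3i' -> body[0..2], body so far='3i'
Chunk 2: stream[7..8]='4' size=0x4=4, data at stream[10..14]='0xil' -> body[2..6], body so far='3i0xil'
Chunk 3: stream[16..17]='0' size=0 (terminator). Final body='3i0xil' (6 bytes)
Body byte 0 at stream offset 3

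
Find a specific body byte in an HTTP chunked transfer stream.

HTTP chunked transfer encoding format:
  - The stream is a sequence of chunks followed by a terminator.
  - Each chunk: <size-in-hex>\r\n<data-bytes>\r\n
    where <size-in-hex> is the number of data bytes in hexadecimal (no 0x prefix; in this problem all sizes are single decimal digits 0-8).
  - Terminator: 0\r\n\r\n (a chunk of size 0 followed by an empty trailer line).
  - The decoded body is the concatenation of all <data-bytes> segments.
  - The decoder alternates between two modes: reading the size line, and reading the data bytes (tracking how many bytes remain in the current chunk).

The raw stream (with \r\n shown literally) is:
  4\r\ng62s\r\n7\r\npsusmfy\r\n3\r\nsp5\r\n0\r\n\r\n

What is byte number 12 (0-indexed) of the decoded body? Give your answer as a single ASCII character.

Chunk 1: stream[0..1]='4' size=0x4=4, data at stream[3..7]='g62s' -> body[0..4], body so far='g62s'
Chunk 2: stream[9..10]='7' size=0x7=7, data at stream[12..19]='psusmfy' -> body[4..11], body so far='g62spsusmfy'
Chunk 3: stream[21..22]='3' size=0x3=3, data at stream[24..27]='sp5' -> body[11..14], body so far='g62spsusmfysp5'
Chunk 4: stream[29..30]='0' size=0 (terminator). Final body='g62spsusmfysp5' (14 bytes)
Body byte 12 = 'p'

Answer: p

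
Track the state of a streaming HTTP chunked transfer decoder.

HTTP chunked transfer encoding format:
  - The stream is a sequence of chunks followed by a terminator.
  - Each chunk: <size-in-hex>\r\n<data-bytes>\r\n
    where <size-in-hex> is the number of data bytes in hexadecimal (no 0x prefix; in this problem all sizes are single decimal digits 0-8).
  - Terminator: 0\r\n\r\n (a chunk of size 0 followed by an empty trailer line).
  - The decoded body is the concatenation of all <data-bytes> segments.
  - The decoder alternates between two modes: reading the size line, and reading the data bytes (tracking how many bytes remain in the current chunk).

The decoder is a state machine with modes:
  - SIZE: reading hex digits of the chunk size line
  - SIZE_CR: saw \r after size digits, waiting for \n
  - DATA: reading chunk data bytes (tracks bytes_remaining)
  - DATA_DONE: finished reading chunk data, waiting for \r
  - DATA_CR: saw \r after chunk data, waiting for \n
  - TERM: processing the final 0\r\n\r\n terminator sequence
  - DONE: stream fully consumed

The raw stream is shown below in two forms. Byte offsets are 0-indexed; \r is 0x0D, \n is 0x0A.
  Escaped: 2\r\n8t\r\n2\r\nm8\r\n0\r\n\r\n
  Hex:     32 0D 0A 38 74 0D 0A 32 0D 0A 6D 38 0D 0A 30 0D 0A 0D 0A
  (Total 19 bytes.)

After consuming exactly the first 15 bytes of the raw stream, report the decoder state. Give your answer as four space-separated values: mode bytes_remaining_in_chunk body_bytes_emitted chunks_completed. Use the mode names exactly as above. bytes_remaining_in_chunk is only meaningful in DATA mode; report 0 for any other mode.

Answer: SIZE 0 4 2

Derivation:
Byte 0 = '2': mode=SIZE remaining=0 emitted=0 chunks_done=0
Byte 1 = 0x0D: mode=SIZE_CR remaining=0 emitted=0 chunks_done=0
Byte 2 = 0x0A: mode=DATA remaining=2 emitted=0 chunks_done=0
Byte 3 = '8': mode=DATA remaining=1 emitted=1 chunks_done=0
Byte 4 = 't': mode=DATA_DONE remaining=0 emitted=2 chunks_done=0
Byte 5 = 0x0D: mode=DATA_CR remaining=0 emitted=2 chunks_done=0
Byte 6 = 0x0A: mode=SIZE remaining=0 emitted=2 chunks_done=1
Byte 7 = '2': mode=SIZE remaining=0 emitted=2 chunks_done=1
Byte 8 = 0x0D: mode=SIZE_CR remaining=0 emitted=2 chunks_done=1
Byte 9 = 0x0A: mode=DATA remaining=2 emitted=2 chunks_done=1
Byte 10 = 'm': mode=DATA remaining=1 emitted=3 chunks_done=1
Byte 11 = '8': mode=DATA_DONE remaining=0 emitted=4 chunks_done=1
Byte 12 = 0x0D: mode=DATA_CR remaining=0 emitted=4 chunks_done=1
Byte 13 = 0x0A: mode=SIZE remaining=0 emitted=4 chunks_done=2
Byte 14 = '0': mode=SIZE remaining=0 emitted=4 chunks_done=2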